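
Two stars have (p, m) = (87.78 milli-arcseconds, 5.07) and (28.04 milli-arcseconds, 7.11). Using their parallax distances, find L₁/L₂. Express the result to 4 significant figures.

L₁/L₂ = 0.6680

d₁ = 1/p₁ = 1/0.08778″ = 11.392 pc; d₂ = 1/p₂ = 1/0.02804″ = 35.663 pc.
M₁ = m₁ − 5 log₁₀ d₁ + 5 = 5.07 − 5.2830 + 5 = 4.7870.
M₂ = 7.11 − 7.7611 + 5 = 4.3489.
L₁/L₂ = 10^(0.4(M₂ − M₁)) = 10^(0.4 × (-0.4381)) = 10^(-0.17524) = 0.66797.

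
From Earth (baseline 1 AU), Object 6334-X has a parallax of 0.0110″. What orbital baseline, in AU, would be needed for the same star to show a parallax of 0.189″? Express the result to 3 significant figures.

Parallax scales linearly with baseline: p ∝ B, so B = p_target / p_Earth × 1 AU.
B = 0.189 / 0.0110 = 17.182 AU.

17.2 AU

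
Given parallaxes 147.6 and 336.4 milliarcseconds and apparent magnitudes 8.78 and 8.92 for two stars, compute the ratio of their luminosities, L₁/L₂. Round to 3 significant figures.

L₁/L₂ = 5.91

d₁ = 1/p₁ = 1/0.1476″ = 6.7751 pc; d₂ = 1/p₂ = 1/0.3364″ = 2.9727 pc.
M₁ = m₁ − 5 log₁₀ d₁ + 5 = 8.78 − 4.1546 + 5 = 9.6254.
M₂ = 8.92 − 2.3658 + 5 = 11.5542.
L₁/L₂ = 10^(0.4(M₂ − M₁)) = 10^(0.4 × 1.9288) = 10^0.77152 = 5.9091.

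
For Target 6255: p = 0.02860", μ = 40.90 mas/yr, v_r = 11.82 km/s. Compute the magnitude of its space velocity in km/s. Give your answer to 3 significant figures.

d = 1/p = 1/0.02860″ = 34.965 pc.
μ = 40.90 mas/yr = 0.04090 ″/yr.
v_t = 4.740 μ d = 4.740 × 0.04090 × 34.965 = 6.7785 km/s.
v = √(v_r² + v_t²) = √(11.82² + 6.7785²) = √185.66 = 13.626 km/s.

13.6 km/s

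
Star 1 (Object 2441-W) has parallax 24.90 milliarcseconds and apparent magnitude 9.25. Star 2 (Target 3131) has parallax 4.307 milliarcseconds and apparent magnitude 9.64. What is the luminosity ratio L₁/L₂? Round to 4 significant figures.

d₁ = 1/p₁ = 1/0.02490″ = 40.161 pc; d₂ = 1/p₂ = 1/0.004307″ = 232.18 pc.
M₁ = m₁ − 5 log₁₀ d₁ + 5 = 9.25 − 8.0190 + 5 = 6.2310.
M₂ = 9.64 − 11.8291 + 5 = 2.8109.
L₁/L₂ = 10^(0.4(M₂ − M₁)) = 10^(0.4 × (-3.4201)) = 10^(-1.36804) = 0.042851.

L₁/L₂ = 0.04285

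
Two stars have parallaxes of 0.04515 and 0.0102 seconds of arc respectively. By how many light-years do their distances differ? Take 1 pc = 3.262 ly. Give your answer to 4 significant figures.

247.6 ly

d_A = 1/0.04515″ = 22.148 pc; d_B = 1/0.01020″ = 98.039 pc.
|d_B − d_A| = |98.039 − 22.148| = 75.891 pc = 75.891 × 3.262 ly = 247.56 ly.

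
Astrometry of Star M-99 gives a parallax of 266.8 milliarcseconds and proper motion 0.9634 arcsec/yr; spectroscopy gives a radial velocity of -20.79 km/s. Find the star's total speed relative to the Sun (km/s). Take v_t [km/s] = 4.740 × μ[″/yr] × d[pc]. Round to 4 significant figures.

26.93 km/s

d = 1/p = 1/0.2668″ = 3.7481 pc.
v_t = 4.740 μ d = 4.740 × 0.9634 × 3.7481 = 17.116 km/s.
v = √(v_r² + v_t²) = √((-20.79)² + 17.116²) = √725.182 = 26.929 km/s.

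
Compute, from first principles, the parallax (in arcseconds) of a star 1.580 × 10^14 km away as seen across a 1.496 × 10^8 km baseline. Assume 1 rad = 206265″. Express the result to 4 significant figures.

0.1953 arcsec

θ ≈ B/d = (1.496 × 10^8) / (1.580 × 10^14) = 9.4684 × 10^-7 rad.
In arcseconds: 9.4684 × 10^-7 × 206265 = 0.1953″.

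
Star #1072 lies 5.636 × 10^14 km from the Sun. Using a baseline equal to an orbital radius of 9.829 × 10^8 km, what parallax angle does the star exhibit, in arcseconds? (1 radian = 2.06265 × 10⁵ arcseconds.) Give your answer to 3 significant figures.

0.360 arcsec

θ ≈ B/d = (9.829 × 10^8) / (5.636 × 10^14) = 1.7440 × 10^-6 rad.
In arcseconds: 1.7440 × 10^-6 × 206265 = 0.35973″.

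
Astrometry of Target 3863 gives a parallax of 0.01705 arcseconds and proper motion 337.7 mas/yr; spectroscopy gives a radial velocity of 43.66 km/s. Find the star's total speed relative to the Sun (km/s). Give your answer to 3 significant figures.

d = 1/p = 1/0.01705″ = 58.651 pc.
μ = 337.7 mas/yr = 0.3377 ″/yr.
v_t = 4.740 μ d = 4.740 × 0.3377 × 58.651 = 93.883 km/s.
v = √(v_r² + v_t²) = √(43.66² + 93.883²) = √10720.2 = 103.54 km/s.

104 km/s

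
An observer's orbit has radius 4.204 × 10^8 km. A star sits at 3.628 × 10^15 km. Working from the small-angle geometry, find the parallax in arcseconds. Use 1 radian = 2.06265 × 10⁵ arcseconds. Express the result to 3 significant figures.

θ ≈ B/d = (4.204 × 10^8) / (3.628 × 10^15) = 1.1588 × 10^-7 rad.
In arcseconds: 1.1588 × 10^-7 × 206265 = 0.023902″.

0.0239 arcsec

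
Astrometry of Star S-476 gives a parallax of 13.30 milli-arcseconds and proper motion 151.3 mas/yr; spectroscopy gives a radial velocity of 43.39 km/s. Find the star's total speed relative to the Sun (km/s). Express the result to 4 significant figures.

69.21 km/s

d = 1/p = 1/0.01330″ = 75.188 pc.
μ = 151.3 mas/yr = 0.1513 ″/yr.
v_t = 4.740 μ d = 4.740 × 0.1513 × 75.188 = 53.922 km/s.
v = √(v_r² + v_t²) = √(43.39² + 53.922²) = √4790.27 = 69.212 km/s.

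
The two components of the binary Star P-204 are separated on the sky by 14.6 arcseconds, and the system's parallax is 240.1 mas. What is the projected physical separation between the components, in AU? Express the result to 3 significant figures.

d = 1/p = 1/0.2401″ = 4.1649 pc.
At distance d (pc), an angle of θ arcsec spans θ·d AU: s = 14.6 × 4.1649 = 60.808 AU.

60.8 AU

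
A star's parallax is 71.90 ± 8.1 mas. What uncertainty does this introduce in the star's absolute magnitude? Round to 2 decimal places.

σ_M = 0.24 mag

M = m − 5 log₁₀ d + 5 = m + 5 log₁₀ p + 5, so ∂M/∂p = 5/(p ln 10).
σ_M = (5/ln 10) · (σ_p/p) = 2.1715 × 8.1/71.90 = 2.1715 × 0.11266 = 0.24464.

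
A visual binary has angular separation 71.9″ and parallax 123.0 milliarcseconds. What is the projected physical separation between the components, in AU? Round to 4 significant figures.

584.6 AU

d = 1/p = 1/0.1230″ = 8.1301 pc.
At distance d (pc), an angle of θ arcsec spans θ·d AU: s = 71.9 × 8.1301 = 584.55 AU.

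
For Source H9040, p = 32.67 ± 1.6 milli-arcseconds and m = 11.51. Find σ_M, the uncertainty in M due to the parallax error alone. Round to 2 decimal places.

σ_M = 0.11 mag

M = m − 5 log₁₀ d + 5 = m + 5 log₁₀ p + 5, so ∂M/∂p = 5/(p ln 10).
σ_M = (5/ln 10) · (σ_p/p) = 2.1715 × 1.6/32.67 = 2.1715 × 0.048975 = 0.10635.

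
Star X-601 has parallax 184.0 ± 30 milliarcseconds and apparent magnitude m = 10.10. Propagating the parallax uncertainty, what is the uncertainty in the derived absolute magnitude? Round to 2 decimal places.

σ_M = 0.35 mag

M = m − 5 log₁₀ d + 5 = m + 5 log₁₀ p + 5, so ∂M/∂p = 5/(p ln 10).
σ_M = (5/ln 10) · (σ_p/p) = 2.1715 × 30/184.0 = 2.1715 × 0.16304 = 0.35404.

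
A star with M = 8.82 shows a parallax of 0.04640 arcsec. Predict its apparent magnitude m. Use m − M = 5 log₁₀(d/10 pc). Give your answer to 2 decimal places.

d = 1/p = 1/0.04640″ = 21.552 pc.
m − M = 5 log₁₀ d − 5 = 5 log₁₀(21.552) − 5 = 6.6674 − 5 = 1.6674.
m = M + (m − M) = 8.82 + 1.6674 = 10.49.

m = 10.49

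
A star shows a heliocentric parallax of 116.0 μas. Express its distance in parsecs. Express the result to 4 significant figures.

8621 pc

p = 116.0 μas = 0.0001160 arcsec.
d = 1/p = 1/0.0001160 = 8620.7 pc.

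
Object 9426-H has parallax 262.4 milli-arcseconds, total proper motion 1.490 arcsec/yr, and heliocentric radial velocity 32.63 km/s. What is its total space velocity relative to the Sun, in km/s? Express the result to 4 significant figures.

42.30 km/s

d = 1/p = 1/0.2624″ = 3.811 pc.
v_t = 4.740 μ d = 4.740 × 1.490 × 3.811 = 26.916 km/s.
v = √(v_r² + v_t²) = √(32.63² + 26.916²) = √1789.19 = 42.299 km/s.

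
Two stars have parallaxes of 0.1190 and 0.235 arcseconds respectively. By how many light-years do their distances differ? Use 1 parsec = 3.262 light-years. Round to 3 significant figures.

d_A = 1/0.1190″ = 8.4034 pc; d_B = 1/0.2350″ = 4.2553 pc.
|d_B − d_A| = |4.2553 − 8.4034| = 4.1481 pc = 4.1481 × 3.262 ly = 13.531 ly.

13.5 ly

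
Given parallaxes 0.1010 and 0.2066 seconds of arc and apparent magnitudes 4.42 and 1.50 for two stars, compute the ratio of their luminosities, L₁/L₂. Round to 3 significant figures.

d₁ = 1/p₁ = 1/0.1010″ = 9.901 pc; d₂ = 1/p₂ = 1/0.2066″ = 4.8403 pc.
M₁ = m₁ − 5 log₁₀ d₁ + 5 = 4.42 − 4.9784 + 5 = 4.4416.
M₂ = 1.50 − 3.4244 + 5 = 3.0756.
L₁/L₂ = 10^(0.4(M₂ − M₁)) = 10^(0.4 × (-1.3660)) = 10^(-0.54640) = 0.28418.

L₁/L₂ = 0.284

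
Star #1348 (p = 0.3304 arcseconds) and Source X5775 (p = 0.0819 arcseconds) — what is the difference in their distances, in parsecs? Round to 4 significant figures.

d_A = 1/0.3304″ = 3.0266 pc; d_B = 1/0.08190″ = 12.21 pc.
|d_B − d_A| = |12.21 − 3.0266| = 9.1834 pc.

9.183 pc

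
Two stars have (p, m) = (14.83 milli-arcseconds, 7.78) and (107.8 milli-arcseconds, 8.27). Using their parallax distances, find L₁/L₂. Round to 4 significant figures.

L₁/L₂ = 82.98

d₁ = 1/p₁ = 1/0.01483″ = 67.431 pc; d₂ = 1/p₂ = 1/0.1078″ = 9.2764 pc.
M₁ = m₁ − 5 log₁₀ d₁ + 5 = 7.78 − 9.1443 + 5 = 3.6357.
M₂ = 8.27 − 4.8369 + 5 = 8.4331.
L₁/L₂ = 10^(0.4(M₂ − M₁)) = 10^(0.4 × 4.7974) = 10^1.91896 = 82.977.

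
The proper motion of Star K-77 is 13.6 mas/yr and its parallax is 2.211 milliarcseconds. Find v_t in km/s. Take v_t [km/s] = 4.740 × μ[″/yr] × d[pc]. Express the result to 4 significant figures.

29.16 km/s

d = 1/p = 1/0.002211″ = 452.28 pc.
μ = 13.6 mas/yr = 0.0136 ″/yr.
v_t = 4.74 × μ × d = 4.74 × 0.0136 × 452.28 = 29.156 km/s.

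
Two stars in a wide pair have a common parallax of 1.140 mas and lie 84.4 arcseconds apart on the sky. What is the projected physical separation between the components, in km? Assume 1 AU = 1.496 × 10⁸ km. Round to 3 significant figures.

1.11 × 10^13 km

d = 1/p = 1/0.001140″ = 877.19 pc.
At distance d (pc), an angle of θ arcsec spans θ·d AU: s = 84.4 × 877.19 = 74035 AU.
= 74035 × 1.496 × 10⁸ km = 1.1076 × 10^13 km.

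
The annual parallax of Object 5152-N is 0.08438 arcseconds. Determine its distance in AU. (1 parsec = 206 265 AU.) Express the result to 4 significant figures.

d = 1/p = 1/0.08438 = 11.851 pc.
In AU: 11.851 × 206265 = 2.4444 × 10^6 AU.

2.444 × 10^6 AU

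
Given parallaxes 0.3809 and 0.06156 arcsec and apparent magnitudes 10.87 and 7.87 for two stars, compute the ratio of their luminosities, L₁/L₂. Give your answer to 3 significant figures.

L₁/L₂ = 0.00165

d₁ = 1/p₁ = 1/0.3809″ = 2.6254 pc; d₂ = 1/p₂ = 1/0.06156″ = 16.244 pc.
M₁ = m₁ − 5 log₁₀ d₁ + 5 = 10.87 − 2.0960 + 5 = 13.7740.
M₂ = 7.87 − 6.0535 + 5 = 6.8165.
L₁/L₂ = 10^(0.4(M₂ − M₁)) = 10^(0.4 × (-6.9575)) = 10^(-2.78300) = 0.0016482.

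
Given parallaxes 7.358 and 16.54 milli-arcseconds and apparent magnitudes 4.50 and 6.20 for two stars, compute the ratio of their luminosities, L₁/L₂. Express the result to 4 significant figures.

L₁/L₂ = 24.19

d₁ = 1/p₁ = 1/0.007358″ = 135.91 pc; d₂ = 1/p₂ = 1/0.01654″ = 60.459 pc.
M₁ = m₁ − 5 log₁₀ d₁ + 5 = 4.50 − 10.6663 + 5 = -1.1663.
M₂ = 6.20 − 8.9073 + 5 = 2.2927.
L₁/L₂ = 10^(0.4(M₂ − M₁)) = 10^(0.4 × 3.4590) = 10^1.38360 = 24.188.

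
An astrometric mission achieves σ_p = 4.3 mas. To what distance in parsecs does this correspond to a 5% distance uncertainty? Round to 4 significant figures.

σ_d/d = σ_p/p, so the condition is σ_p/p ≤ 0.05, i.e. p ≥ σ_p/0.05.
p_min = 4.3/0.05 = 86 mas = 0.086 arcsec.
d_max = 1/p_min = 1/0.086 = 11.628 pc.

11.63 pc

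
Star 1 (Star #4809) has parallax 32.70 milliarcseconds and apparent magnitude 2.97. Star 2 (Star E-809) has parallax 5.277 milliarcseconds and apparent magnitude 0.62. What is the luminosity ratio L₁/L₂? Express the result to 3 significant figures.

d₁ = 1/p₁ = 1/0.03270″ = 30.581 pc; d₂ = 1/p₂ = 1/0.005277″ = 189.5 pc.
M₁ = m₁ − 5 log₁₀ d₁ + 5 = 2.97 − 7.4273 + 5 = 0.5427.
M₂ = 0.62 − 11.3880 + 5 = -5.7680.
L₁/L₂ = 10^(0.4(M₂ − M₁)) = 10^(0.4 × (-6.3107)) = 10^(-2.52428) = 0.0029903.

L₁/L₂ = 0.00299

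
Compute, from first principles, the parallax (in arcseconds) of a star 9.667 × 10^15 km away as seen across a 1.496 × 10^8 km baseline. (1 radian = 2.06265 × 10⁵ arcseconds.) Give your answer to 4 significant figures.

0.003192 arcsec

θ ≈ B/d = (1.496 × 10^8) / (9.667 × 10^15) = 1.5475 × 10^-8 rad.
In arcseconds: 1.5475 × 10^-8 × 206265 = 0.003192″.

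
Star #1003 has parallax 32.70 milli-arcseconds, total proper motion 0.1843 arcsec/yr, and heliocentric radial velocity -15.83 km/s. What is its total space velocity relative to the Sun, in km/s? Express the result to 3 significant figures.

31.1 km/s

d = 1/p = 1/0.03270″ = 30.581 pc.
v_t = 4.740 μ d = 4.740 × 0.1843 × 30.581 = 26.715 km/s.
v = √(v_r² + v_t²) = √((-15.83)² + 26.715²) = √964.28 = 31.053 km/s.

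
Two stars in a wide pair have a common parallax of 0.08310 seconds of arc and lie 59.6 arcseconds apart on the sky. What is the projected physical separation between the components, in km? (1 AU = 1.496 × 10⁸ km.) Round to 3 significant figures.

1.07 × 10^11 km

d = 1/p = 1/0.08310″ = 12.034 pc.
At distance d (pc), an angle of θ arcsec spans θ·d AU: s = 59.6 × 12.034 = 717.23 AU.
= 717.23 × 1.496 × 10⁸ km = 1.0730 × 10^11 km.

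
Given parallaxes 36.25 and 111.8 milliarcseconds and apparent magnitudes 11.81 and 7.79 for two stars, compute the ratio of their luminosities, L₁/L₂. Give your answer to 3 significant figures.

L₁/L₂ = 0.235

d₁ = 1/p₁ = 1/0.03625″ = 27.586 pc; d₂ = 1/p₂ = 1/0.1118″ = 8.9445 pc.
M₁ = m₁ − 5 log₁₀ d₁ + 5 = 11.81 − 7.2034 + 5 = 9.6066.
M₂ = 7.79 − 4.7578 + 5 = 8.0322.
L₁/L₂ = 10^(0.4(M₂ − M₁)) = 10^(0.4 × (-1.5744)) = 10^(-0.62976) = 0.23455.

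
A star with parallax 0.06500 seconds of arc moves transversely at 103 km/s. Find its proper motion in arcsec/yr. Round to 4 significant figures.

d = 1/p = 1/0.06500″ = 15.385 pc.
μ = v_t / (4.74 d) = 103 / (4.74 × 15.385) = 103 / 72.925 = 1.4124 ″/yr.

1.412 arcsec/yr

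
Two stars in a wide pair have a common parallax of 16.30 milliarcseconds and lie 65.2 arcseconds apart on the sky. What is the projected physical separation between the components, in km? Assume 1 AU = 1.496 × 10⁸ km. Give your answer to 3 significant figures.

5.98 × 10^11 km

d = 1/p = 1/0.01630″ = 61.35 pc.
At distance d (pc), an angle of θ arcsec spans θ·d AU: s = 65.2 × 61.35 = 4000 AU.
= 4000 × 1.496 × 10⁸ km = 5.9840 × 10^11 km.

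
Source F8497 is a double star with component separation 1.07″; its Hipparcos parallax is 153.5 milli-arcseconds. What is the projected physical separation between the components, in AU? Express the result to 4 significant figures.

6.971 AU

d = 1/p = 1/0.1535″ = 6.5147 pc.
At distance d (pc), an angle of θ arcsec spans θ·d AU: s = 1.07 × 6.5147 = 6.9707 AU.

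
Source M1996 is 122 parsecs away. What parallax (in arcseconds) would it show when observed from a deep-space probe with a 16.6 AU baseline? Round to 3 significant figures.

p (arcsec) = B (AU) / d (pc).
p = 16.6 / 122 = 0.13607 arcsec.

0.136 arcsec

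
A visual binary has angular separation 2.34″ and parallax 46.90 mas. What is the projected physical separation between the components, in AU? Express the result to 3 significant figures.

d = 1/p = 1/0.04690″ = 21.322 pc.
At distance d (pc), an angle of θ arcsec spans θ·d AU: s = 2.34 × 21.322 = 49.893 AU.

49.9 AU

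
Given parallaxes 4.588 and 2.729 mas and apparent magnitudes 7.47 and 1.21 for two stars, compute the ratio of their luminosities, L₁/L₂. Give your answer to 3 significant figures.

L₁/L₂ = 0.00111

d₁ = 1/p₁ = 1/0.004588″ = 217.96 pc; d₂ = 1/p₂ = 1/0.002729″ = 366.43 pc.
M₁ = m₁ − 5 log₁₀ d₁ + 5 = 7.47 − 11.6919 + 5 = 0.7781.
M₂ = 1.21 − 12.8200 + 5 = -6.6100.
L₁/L₂ = 10^(0.4(M₂ − M₁)) = 10^(0.4 × (-7.3881)) = 10^(-2.95524) = 0.0011086.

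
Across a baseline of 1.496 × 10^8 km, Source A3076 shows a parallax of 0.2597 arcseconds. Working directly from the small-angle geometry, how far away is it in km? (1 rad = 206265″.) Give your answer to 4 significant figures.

1.188 × 10^14 km

θ = 0.2597″ = 0.2597/206265 = 1.2591 × 10^-6 rad.
d = B/θ = (1.496 × 10^8) / (1.2591 × 10^-6) = 1.1882 × 10^14 km.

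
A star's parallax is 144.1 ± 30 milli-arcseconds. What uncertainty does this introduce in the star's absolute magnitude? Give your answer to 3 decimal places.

M = m − 5 log₁₀ d + 5 = m + 5 log₁₀ p + 5, so ∂M/∂p = 5/(p ln 10).
σ_M = (5/ln 10) · (σ_p/p) = 2.1715 × 30/144.1 = 2.1715 × 0.20819 = 0.45208.

σ_M = 0.452 mag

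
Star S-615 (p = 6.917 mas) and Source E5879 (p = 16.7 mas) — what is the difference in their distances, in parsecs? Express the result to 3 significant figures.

d_A = 1/0.006917″ = 144.57 pc; d_B = 1/0.01670″ = 59.88 pc.
|d_B − d_A| = |59.88 − 144.57| = 84.69 pc.

84.7 pc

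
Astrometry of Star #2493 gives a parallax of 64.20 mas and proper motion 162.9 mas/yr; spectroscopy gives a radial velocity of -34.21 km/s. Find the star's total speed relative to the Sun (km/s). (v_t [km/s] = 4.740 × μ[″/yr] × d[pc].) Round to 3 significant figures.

36.3 km/s

d = 1/p = 1/0.06420″ = 15.576 pc.
μ = 162.9 mas/yr = 0.1629 ″/yr.
v_t = 4.740 μ d = 4.740 × 0.1629 × 15.576 = 12.027 km/s.
v = √(v_r² + v_t²) = √((-34.21)² + 12.027²) = √1314.97 = 36.263 km/s.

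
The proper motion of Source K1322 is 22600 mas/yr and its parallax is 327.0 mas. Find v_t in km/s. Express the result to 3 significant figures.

328 km/s

d = 1/p = 1/0.3270″ = 3.0581 pc.
μ = 22600 mas/yr = 22.6 ″/yr.
v_t = 4.74 × μ × d = 4.74 × 22.6 × 3.0581 = 327.6 km/s.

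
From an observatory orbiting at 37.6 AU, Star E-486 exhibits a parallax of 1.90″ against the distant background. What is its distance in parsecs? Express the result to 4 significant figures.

With baseline B (in AU) and parallax p (in arcsec), d = B/p parsecs.
d = 37.6 / 1.90 = 19.789 pc.

19.79 pc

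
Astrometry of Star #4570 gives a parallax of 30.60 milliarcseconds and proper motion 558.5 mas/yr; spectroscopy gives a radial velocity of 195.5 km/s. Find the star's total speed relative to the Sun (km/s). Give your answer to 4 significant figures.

213.8 km/s

d = 1/p = 1/0.03060″ = 32.68 pc.
μ = 558.5 mas/yr = 0.5585 ″/yr.
v_t = 4.740 μ d = 4.740 × 0.5585 × 32.68 = 86.513 km/s.
v = √(v_r² + v_t²) = √(195.5² + 86.513²) = √45704.7 = 213.79 km/s.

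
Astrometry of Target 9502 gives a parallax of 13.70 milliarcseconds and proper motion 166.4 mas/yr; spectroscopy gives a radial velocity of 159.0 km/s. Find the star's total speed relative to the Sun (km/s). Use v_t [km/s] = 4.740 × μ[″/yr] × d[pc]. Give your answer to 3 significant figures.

d = 1/p = 1/0.01370″ = 72.993 pc.
μ = 166.4 mas/yr = 0.1664 ″/yr.
v_t = 4.740 μ d = 4.740 × 0.1664 × 72.993 = 57.572 km/s.
v = √(v_r² + v_t²) = √(159.0² + 57.572²) = √28595.5 = 169.1 km/s.

169 km/s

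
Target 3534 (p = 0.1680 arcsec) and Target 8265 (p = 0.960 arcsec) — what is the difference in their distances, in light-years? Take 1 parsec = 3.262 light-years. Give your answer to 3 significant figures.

d_A = 1/0.1680″ = 5.9524 pc; d_B = 1/0.9600″ = 1.0417 pc.
|d_B − d_A| = |1.0417 − 5.9524| = 4.9107 pc = 4.9107 × 3.262 ly = 16.019 ly.

16.0 ly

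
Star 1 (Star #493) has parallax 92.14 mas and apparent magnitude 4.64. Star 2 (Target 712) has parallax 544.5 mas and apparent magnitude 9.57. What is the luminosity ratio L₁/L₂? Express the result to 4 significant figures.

L₁/L₂ = 3274

d₁ = 1/p₁ = 1/0.09214″ = 10.853 pc; d₂ = 1/p₂ = 1/0.5445″ = 1.8365 pc.
M₁ = m₁ − 5 log₁₀ d₁ + 5 = 4.64 − 5.1777 + 5 = 4.4623.
M₂ = 9.57 − 1.3200 + 5 = 13.2500.
L₁/L₂ = 10^(0.4(M₂ − M₁)) = 10^(0.4 × 8.7877) = 10^3.51508 = 3274.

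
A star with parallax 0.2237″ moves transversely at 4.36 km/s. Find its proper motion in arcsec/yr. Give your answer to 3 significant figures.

0.206 arcsec/yr

d = 1/p = 1/0.2237″ = 4.4703 pc.
μ = v_t / (4.74 d) = 4.36 / (4.74 × 4.4703) = 4.36 / 21.189 = 0.20577 ″/yr.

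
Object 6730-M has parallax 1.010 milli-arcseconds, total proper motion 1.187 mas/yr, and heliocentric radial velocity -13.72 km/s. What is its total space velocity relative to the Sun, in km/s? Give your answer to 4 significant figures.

d = 1/p = 1/0.001010″ = 990.1 pc.
μ = 1.187 mas/yr = 0.001187 ″/yr.
v_t = 4.740 μ d = 4.740 × 0.001187 × 990.1 = 5.5707 km/s.
v = √(v_r² + v_t²) = √((-13.72)² + 5.5707²) = √219.271 = 14.808 km/s.

14.81 km/s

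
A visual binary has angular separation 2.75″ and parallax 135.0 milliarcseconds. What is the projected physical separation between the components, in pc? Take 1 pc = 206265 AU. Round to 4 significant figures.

9.876 × 10^-5 pc

d = 1/p = 1/0.1350″ = 7.4074 pc.
At distance d (pc), an angle of θ arcsec spans θ·d AU: s = 2.75 × 7.4074 = 20.37 AU.
= 20.37 / 206265 = 9.8756 × 10^-5 pc.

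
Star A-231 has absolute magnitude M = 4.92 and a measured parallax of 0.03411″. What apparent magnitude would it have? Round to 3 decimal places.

m = 7.256

d = 1/p = 1/0.03411″ = 29.317 pc.
m − M = 5 log₁₀ d − 5 = 5 log₁₀(29.317) − 5 = 7.3356 − 5 = 2.3356.
m = M + (m − M) = 4.92 + 2.3356 = 7.256.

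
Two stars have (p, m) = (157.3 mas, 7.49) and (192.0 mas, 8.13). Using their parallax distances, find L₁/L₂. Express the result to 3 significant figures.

d₁ = 1/p₁ = 1/0.1573″ = 6.3573 pc; d₂ = 1/p₂ = 1/0.1920″ = 5.2083 pc.
M₁ = m₁ − 5 log₁₀ d₁ + 5 = 7.49 − 4.0164 + 5 = 8.4736.
M₂ = 8.13 − 3.5835 + 5 = 9.5465.
L₁/L₂ = 10^(0.4(M₂ − M₁)) = 10^(0.4 × 1.0729) = 10^0.42916 = 2.6863.

L₁/L₂ = 2.69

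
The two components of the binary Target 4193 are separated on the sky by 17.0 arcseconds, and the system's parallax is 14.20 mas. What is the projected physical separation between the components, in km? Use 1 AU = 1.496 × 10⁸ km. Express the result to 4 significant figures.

1.791 × 10^11 km

d = 1/p = 1/0.01420″ = 70.423 pc.
At distance d (pc), an angle of θ arcsec spans θ·d AU: s = 17.0 × 70.423 = 1197.2 AU.
= 1197.2 × 1.496 × 10⁸ km = 1.7910 × 10^11 km.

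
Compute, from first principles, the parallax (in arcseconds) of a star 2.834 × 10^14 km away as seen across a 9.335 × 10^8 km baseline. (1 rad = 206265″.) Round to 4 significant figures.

0.6794 arcsec

θ ≈ B/d = (9.335 × 10^8) / (2.834 × 10^14) = 3.2939 × 10^-6 rad.
In arcseconds: 3.2939 × 10^-6 × 206265 = 0.67942″.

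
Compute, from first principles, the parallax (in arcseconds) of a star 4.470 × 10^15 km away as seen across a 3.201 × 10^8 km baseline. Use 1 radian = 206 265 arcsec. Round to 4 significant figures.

0.01477 arcsec

θ ≈ B/d = (3.201 × 10^8) / (4.470 × 10^15) = 7.1611 × 10^-8 rad.
In arcseconds: 7.1611 × 10^-8 × 206265 = 0.014771″.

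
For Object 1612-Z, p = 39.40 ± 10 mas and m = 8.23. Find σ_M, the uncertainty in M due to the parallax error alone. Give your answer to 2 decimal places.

σ_M = 0.55 mag

M = m − 5 log₁₀ d + 5 = m + 5 log₁₀ p + 5, so ∂M/∂p = 5/(p ln 10).
σ_M = (5/ln 10) · (σ_p/p) = 2.1715 × 10/39.40 = 2.1715 × 0.25381 = 0.55115.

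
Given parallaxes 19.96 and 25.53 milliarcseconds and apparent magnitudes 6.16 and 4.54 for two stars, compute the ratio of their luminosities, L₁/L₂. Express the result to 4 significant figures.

d₁ = 1/p₁ = 1/0.01996″ = 50.1 pc; d₂ = 1/p₂ = 1/0.02553″ = 39.17 pc.
M₁ = m₁ − 5 log₁₀ d₁ + 5 = 6.16 − 8.4992 + 5 = 2.6608.
M₂ = 4.54 − 7.9648 + 5 = 1.5752.
L₁/L₂ = 10^(0.4(M₂ − M₁)) = 10^(0.4 × (-1.0856)) = 10^(-0.43424) = 0.36793.

L₁/L₂ = 0.3679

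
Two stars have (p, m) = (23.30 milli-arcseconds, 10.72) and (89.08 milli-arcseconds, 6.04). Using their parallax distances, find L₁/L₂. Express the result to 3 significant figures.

d₁ = 1/p₁ = 1/0.02330″ = 42.918 pc; d₂ = 1/p₂ = 1/0.08908″ = 11.226 pc.
M₁ = m₁ − 5 log₁₀ d₁ + 5 = 10.72 − 8.1632 + 5 = 7.5568.
M₂ = 6.04 − 5.2511 + 5 = 5.7889.
L₁/L₂ = 10^(0.4(M₂ − M₁)) = 10^(0.4 × (-1.7679)) = 10^(-0.70716) = 0.19626.

L₁/L₂ = 0.196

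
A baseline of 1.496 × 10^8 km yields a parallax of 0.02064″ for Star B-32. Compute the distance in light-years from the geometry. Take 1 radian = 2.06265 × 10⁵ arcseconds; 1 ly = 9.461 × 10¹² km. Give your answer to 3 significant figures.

158 ly

θ = 0.02064″ = 0.02064/206265 = 1.0007 × 10^-7 rad.
d = B/θ = (1.496 × 10^8) / (1.0007 × 10^-7) = 1.4950 × 10^15 km = (1.4950 × 10^15) / (9.461 × 10^12) ly = 158.02 ly.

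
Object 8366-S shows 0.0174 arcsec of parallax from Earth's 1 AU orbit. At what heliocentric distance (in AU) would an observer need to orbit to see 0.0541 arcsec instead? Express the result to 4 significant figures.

3.109 AU

Parallax scales linearly with baseline: p ∝ B, so B = p_target / p_Earth × 1 AU.
B = 0.0541 / 0.0174 = 3.1092 AU.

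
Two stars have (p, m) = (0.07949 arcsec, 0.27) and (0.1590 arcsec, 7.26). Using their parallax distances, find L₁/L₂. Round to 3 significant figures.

d₁ = 1/p₁ = 1/0.07949″ = 12.58 pc; d₂ = 1/p₂ = 1/0.1590″ = 6.2893 pc.
M₁ = m₁ − 5 log₁₀ d₁ + 5 = 0.27 − 5.4984 + 5 = -0.2284.
M₂ = 7.26 − 3.9930 + 5 = 8.2670.
L₁/L₂ = 10^(0.4(M₂ − M₁)) = 10^(0.4 × 8.4954) = 10^3.39816 = 2501.3.

L₁/L₂ = 2500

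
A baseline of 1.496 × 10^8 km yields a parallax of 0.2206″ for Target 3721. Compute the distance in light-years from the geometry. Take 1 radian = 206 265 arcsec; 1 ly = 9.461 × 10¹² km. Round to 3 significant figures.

θ = 0.2206″ = 0.2206/206265 = 1.0695 × 10^-6 rad.
d = B/θ = (1.496 × 10^8) / (1.0695 × 10^-6) = 1.3988 × 10^14 km = (1.3988 × 10^14) / (9.461 × 10^12) ly = 14.785 ly.

14.8 ly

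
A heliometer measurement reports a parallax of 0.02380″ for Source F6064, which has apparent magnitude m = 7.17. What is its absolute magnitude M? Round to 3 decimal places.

d = 1/p = 1/0.02380″ = 42.017 pc.
m − M = 5 log₁₀(42.017) − 5 = 8.1171 − 5 = 3.1171.
M = m − (m − M) = 7.17 − 3.1171 = 4.053.

M = 4.053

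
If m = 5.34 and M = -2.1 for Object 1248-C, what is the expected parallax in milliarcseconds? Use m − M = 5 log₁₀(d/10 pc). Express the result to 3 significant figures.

3.25 mas

m − M = 5.34 − (-2.1) = 7.44.
d = 10^((m−M)/5 + 1) = 10^2.488 = 307.61 pc.
p = 1/d = 1/307.61 = 0.0032509 arcsec = 3.2509 mas.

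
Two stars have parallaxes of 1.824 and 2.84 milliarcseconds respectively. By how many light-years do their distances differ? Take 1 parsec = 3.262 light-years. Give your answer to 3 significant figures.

d_A = 1/0.001824″ = 548.25 pc; d_B = 1/0.002840″ = 352.11 pc.
|d_B − d_A| = |352.11 − 548.25| = 196.14 pc = 196.14 × 3.262 ly = 639.81 ly.

640 ly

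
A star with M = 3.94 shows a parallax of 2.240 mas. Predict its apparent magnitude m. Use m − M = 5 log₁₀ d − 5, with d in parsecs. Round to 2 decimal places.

m = 12.19

d = 1/p = 1/0.002240″ = 446.43 pc.
m − M = 5 log₁₀ d − 5 = 5 log₁₀(446.43) − 5 = 13.2488 − 5 = 8.2488.
m = M + (m − M) = 3.94 + 8.2488 = 12.19.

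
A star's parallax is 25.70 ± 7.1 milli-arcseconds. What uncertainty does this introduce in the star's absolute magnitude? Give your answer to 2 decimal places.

σ_M = 0.60 mag

M = m − 5 log₁₀ d + 5 = m + 5 log₁₀ p + 5, so ∂M/∂p = 5/(p ln 10).
σ_M = (5/ln 10) · (σ_p/p) = 2.1715 × 7.1/25.70 = 2.1715 × 0.27626 = 0.5999.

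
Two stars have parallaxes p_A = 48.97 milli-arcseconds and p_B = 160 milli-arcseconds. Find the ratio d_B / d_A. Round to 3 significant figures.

0.306

Since d = 1/p, d_B/d_A = p_A/p_B.
= 48.97 / 160 = 0.30606.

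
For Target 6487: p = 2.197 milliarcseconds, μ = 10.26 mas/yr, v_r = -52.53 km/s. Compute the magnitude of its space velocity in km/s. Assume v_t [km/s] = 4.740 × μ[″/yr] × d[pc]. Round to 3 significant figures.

d = 1/p = 1/0.002197″ = 455.17 pc.
μ = 10.26 mas/yr = 0.01026 ″/yr.
v_t = 4.740 μ d = 4.740 × 0.01026 × 455.17 = 22.136 km/s.
v = √(v_r² + v_t²) = √((-52.53)² + 22.136²) = √3249.4 = 57.004 km/s.

57.0 km/s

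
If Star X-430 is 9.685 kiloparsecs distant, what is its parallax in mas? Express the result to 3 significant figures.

0.103 mas

d = 9.685 kpc = 9685 pc.
p = 1/d = 1/9685 = 0.00010325 arcsec.
= 0.00010325 × 1000 = 0.10325 mas.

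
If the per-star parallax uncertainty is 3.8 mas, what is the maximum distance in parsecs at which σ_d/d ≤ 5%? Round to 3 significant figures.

σ_d/d = σ_p/p, so the condition is σ_p/p ≤ 0.05, i.e. p ≥ σ_p/0.05.
p_min = 3.8/0.05 = 76 mas = 0.076 arcsec.
d_max = 1/p_min = 1/0.076 = 13.158 pc.

13.2 pc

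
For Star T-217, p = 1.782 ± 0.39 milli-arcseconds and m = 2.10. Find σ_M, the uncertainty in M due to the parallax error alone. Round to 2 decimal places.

M = m − 5 log₁₀ d + 5 = m + 5 log₁₀ p + 5, so ∂M/∂p = 5/(p ln 10).
σ_M = (5/ln 10) · (σ_p/p) = 2.1715 × 0.39/1.782 = 2.1715 × 0.21886 = 0.47525.

σ_M = 0.48 mag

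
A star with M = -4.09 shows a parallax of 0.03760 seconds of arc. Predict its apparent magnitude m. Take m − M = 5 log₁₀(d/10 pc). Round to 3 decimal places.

m = -1.966

d = 1/p = 1/0.03760″ = 26.596 pc.
m − M = 5 log₁₀ d − 5 = 5 log₁₀(26.596) − 5 = 7.1241 − 5 = 2.1241.
m = M + (m − M) = -4.09 + 2.1241 = -1.966.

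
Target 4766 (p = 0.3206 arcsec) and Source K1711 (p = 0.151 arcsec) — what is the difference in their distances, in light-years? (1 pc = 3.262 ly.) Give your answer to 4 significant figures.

d_A = 1/0.3206″ = 3.1192 pc; d_B = 1/0.1510″ = 6.6225 pc.
|d_B − d_A| = |6.6225 − 3.1192| = 3.5033 pc = 3.5033 × 3.262 ly = 11.428 ly.

11.43 ly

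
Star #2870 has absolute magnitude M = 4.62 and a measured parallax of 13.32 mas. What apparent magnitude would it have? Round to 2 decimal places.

d = 1/p = 1/0.01332″ = 75.075 pc.
m − M = 5 log₁₀ d − 5 = 5 log₁₀(75.075) − 5 = 9.3775 − 5 = 4.3775.
m = M + (m − M) = 4.62 + 4.3775 = 9.00.

m = 9.00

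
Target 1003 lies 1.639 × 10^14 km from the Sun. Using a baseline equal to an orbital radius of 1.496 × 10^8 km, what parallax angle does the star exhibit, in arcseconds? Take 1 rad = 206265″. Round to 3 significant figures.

0.188 arcsec

θ ≈ B/d = (1.496 × 10^8) / (1.639 × 10^14) = 9.1275 × 10^-7 rad.
In arcseconds: 9.1275 × 10^-7 × 206265 = 0.18827″.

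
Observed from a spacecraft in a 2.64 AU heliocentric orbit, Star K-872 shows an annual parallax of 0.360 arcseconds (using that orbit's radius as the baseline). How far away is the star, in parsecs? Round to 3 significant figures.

With baseline B (in AU) and parallax p (in arcsec), d = B/p parsecs.
d = 2.64 / 0.360 = 7.3333 pc.

7.33 pc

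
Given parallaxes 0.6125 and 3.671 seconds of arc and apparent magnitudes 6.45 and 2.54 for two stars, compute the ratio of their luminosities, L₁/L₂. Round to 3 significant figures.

L₁/L₂ = 0.980

d₁ = 1/p₁ = 1/0.6125″ = 1.6327 pc; d₂ = 1/p₂ = 1/3.671″ = 0.27241 pc.
M₁ = m₁ − 5 log₁₀ d₁ + 5 = 6.45 − 1.0645 + 5 = 10.3855.
M₂ = 2.54 − (-2.8239) + 5 = 10.3639.
L₁/L₂ = 10^(0.4(M₂ − M₁)) = 10^(0.4 × (-0.0216)) = 10^(-0.00864) = 0.9803.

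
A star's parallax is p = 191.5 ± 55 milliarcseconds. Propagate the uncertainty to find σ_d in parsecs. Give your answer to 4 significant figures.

d = 1/p, so σ_d = σ_p / p².
σ_d = 0.0550 / (0.1915)² = 0.0550 / 0.036672 = 1.4998 pc.

1.500 pc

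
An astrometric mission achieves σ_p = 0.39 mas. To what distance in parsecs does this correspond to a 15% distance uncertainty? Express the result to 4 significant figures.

384.6 pc

σ_d/d = σ_p/p, so the condition is σ_p/p ≤ 0.15, i.e. p ≥ σ_p/0.15.
p_min = 0.39/0.15 = 2.6 mas = 0.0026 arcsec.
d_max = 1/p_min = 1/0.0026 = 384.62 pc.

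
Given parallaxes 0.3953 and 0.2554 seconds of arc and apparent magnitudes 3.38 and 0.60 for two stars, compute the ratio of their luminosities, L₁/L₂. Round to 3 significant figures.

L₁/L₂ = 0.0323

d₁ = 1/p₁ = 1/0.3953″ = 2.5297 pc; d₂ = 1/p₂ = 1/0.2554″ = 3.9154 pc.
M₁ = m₁ − 5 log₁₀ d₁ + 5 = 3.38 − 2.0153 + 5 = 6.3647.
M₂ = 0.60 − 2.9639 + 5 = 2.6361.
L₁/L₂ = 10^(0.4(M₂ − M₁)) = 10^(0.4 × (-3.7286)) = 10^(-1.49144) = 0.032252.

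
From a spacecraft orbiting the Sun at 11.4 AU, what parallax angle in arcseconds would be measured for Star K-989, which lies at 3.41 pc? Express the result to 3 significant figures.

p (arcsec) = B (AU) / d (pc).
p = 11.4 / 3.41 = 3.3431 arcsec.

3.34 arcsec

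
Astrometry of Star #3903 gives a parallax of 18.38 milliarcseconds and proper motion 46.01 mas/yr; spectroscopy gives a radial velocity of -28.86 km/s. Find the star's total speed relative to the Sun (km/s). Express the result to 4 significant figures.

31.20 km/s

d = 1/p = 1/0.01838″ = 54.407 pc.
μ = 46.01 mas/yr = 0.04601 ″/yr.
v_t = 4.740 μ d = 4.740 × 0.04601 × 54.407 = 11.865 km/s.
v = √(v_r² + v_t²) = √((-28.86)² + 11.865²) = √973.678 = 31.204 km/s.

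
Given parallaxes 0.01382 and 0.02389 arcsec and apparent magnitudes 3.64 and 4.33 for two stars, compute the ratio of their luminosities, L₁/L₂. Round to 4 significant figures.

d₁ = 1/p₁ = 1/0.01382″ = 72.359 pc; d₂ = 1/p₂ = 1/0.02389″ = 41.859 pc.
M₁ = m₁ − 5 log₁₀ d₁ + 5 = 3.64 − 9.2975 + 5 = -0.6575.
M₂ = 4.33 − 8.1089 + 5 = 1.2211.
L₁/L₂ = 10^(0.4(M₂ − M₁)) = 10^(0.4 × 1.8786) = 10^0.75144 = 5.6421.

L₁/L₂ = 5.642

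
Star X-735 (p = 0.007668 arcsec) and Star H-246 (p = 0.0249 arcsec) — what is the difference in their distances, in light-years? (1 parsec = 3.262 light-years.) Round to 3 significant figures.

294 ly

d_A = 1/0.007668″ = 130.41 pc; d_B = 1/0.02490″ = 40.161 pc.
|d_B − d_A| = |40.161 − 130.41| = 90.249 pc = 90.249 × 3.262 ly = 294.39 ly.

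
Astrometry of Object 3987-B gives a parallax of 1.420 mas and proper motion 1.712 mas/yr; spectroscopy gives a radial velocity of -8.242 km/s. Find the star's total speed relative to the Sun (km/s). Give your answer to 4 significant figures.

10.03 km/s

d = 1/p = 1/0.001420″ = 704.23 pc.
μ = 1.712 mas/yr = 0.001712 ″/yr.
v_t = 4.740 μ d = 4.740 × 0.001712 × 704.23 = 5.7147 km/s.
v = √(v_r² + v_t²) = √((-8.242)² + 5.7147²) = √100.588 = 10.029 km/s.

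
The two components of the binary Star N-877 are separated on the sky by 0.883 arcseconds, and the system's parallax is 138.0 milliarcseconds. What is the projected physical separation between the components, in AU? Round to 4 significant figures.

d = 1/p = 1/0.1380″ = 7.2464 pc.
At distance d (pc), an angle of θ arcsec spans θ·d AU: s = 0.883 × 7.2464 = 6.3986 AU.

6.399 AU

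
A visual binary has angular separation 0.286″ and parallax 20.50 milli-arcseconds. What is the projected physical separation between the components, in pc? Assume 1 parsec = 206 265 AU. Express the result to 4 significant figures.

d = 1/p = 1/0.02050″ = 48.78 pc.
At distance d (pc), an angle of θ arcsec spans θ·d AU: s = 0.286 × 48.78 = 13.951 AU.
= 13.951 / 206265 = 6.7636 × 10^-5 pc.

6.764 × 10^-5 pc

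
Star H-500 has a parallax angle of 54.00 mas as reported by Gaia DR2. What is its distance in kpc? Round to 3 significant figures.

0.0185 kpc

p = 54.00 mas = 0.05400 arcsec.
d = 1/p = 1/0.05400 = 18.519 pc.
= 0.018519 kpc.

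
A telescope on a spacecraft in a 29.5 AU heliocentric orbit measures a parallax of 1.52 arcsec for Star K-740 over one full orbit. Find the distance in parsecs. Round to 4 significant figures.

With baseline B (in AU) and parallax p (in arcsec), d = B/p parsecs.
d = 29.5 / 1.52 = 19.408 pc.

19.41 pc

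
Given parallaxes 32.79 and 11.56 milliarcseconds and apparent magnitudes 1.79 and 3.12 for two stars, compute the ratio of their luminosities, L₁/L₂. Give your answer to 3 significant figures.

L₁/L₂ = 0.423

d₁ = 1/p₁ = 1/0.03279″ = 30.497 pc; d₂ = 1/p₂ = 1/0.01156″ = 86.505 pc.
M₁ = m₁ − 5 log₁₀ d₁ + 5 = 1.79 − 7.4213 + 5 = -0.6313.
M₂ = 3.12 − 9.6852 + 5 = -1.5652.
L₁/L₂ = 10^(0.4(M₂ − M₁)) = 10^(0.4 × (-0.9339)) = 10^(-0.37356) = 0.4231.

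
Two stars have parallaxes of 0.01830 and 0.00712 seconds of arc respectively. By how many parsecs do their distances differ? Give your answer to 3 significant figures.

d_A = 1/0.01830″ = 54.645 pc; d_B = 1/0.007120″ = 140.45 pc.
|d_B − d_A| = |140.45 − 54.645| = 85.805 pc.

85.8 pc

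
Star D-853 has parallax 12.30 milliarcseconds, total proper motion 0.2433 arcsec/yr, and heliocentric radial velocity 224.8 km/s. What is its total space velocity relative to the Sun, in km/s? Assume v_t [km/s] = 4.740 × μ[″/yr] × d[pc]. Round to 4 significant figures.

d = 1/p = 1/0.01230″ = 81.301 pc.
v_t = 4.740 μ d = 4.740 × 0.2433 × 81.301 = 93.76 km/s.
v = √(v_r² + v_t²) = √(224.8² + 93.76²) = √59326 = 243.57 km/s.

243.6 km/s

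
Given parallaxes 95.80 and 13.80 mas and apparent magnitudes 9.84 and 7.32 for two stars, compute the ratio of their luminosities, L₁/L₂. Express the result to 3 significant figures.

d₁ = 1/p₁ = 1/0.09580″ = 10.438 pc; d₂ = 1/p₂ = 1/0.01380″ = 72.464 pc.
M₁ = m₁ − 5 log₁₀ d₁ + 5 = 9.84 − 5.0931 + 5 = 9.7469.
M₂ = 7.32 − 9.3006 + 5 = 3.0194.
L₁/L₂ = 10^(0.4(M₂ − M₁)) = 10^(0.4 × (-6.7275)) = 10^(-2.69100) = 0.002037.

L₁/L₂ = 0.00204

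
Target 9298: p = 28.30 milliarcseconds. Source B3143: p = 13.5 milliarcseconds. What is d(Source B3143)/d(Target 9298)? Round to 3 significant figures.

2.10

Since d = 1/p, d_B/d_A = p_A/p_B.
= 28.30 / 13.5 = 2.0963.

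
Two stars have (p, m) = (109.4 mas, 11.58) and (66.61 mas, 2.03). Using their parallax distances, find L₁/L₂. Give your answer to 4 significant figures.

L₁/L₂ = 5.611 × 10^-5

d₁ = 1/p₁ = 1/0.1094″ = 9.1408 pc; d₂ = 1/p₂ = 1/0.06661″ = 15.013 pc.
M₁ = m₁ − 5 log₁₀ d₁ + 5 = 11.58 − 4.8049 + 5 = 11.7751.
M₂ = 2.03 − 5.8823 + 5 = 1.1477.
L₁/L₂ = 10^(0.4(M₂ − M₁)) = 10^(0.4 × (-10.6274)) = 10^(-4.25096) = 0.00005611.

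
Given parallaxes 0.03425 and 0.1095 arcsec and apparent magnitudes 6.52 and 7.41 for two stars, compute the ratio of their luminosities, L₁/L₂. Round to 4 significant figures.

L₁/L₂ = 23.20

d₁ = 1/p₁ = 1/0.03425″ = 29.197 pc; d₂ = 1/p₂ = 1/0.1095″ = 9.1324 pc.
M₁ = m₁ − 5 log₁₀ d₁ + 5 = 6.52 − 7.3267 + 5 = 4.1933.
M₂ = 7.41 − 4.8029 + 5 = 7.6071.
L₁/L₂ = 10^(0.4(M₂ − M₁)) = 10^(0.4 × 3.4138) = 10^1.36552 = 23.202.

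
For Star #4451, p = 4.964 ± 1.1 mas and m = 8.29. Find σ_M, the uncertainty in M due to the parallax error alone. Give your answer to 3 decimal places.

M = m − 5 log₁₀ d + 5 = m + 5 log₁₀ p + 5, so ∂M/∂p = 5/(p ln 10).
σ_M = (5/ln 10) · (σ_p/p) = 2.1715 × 1.1/4.964 = 2.1715 × 0.2216 = 0.4812.

σ_M = 0.481 mag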